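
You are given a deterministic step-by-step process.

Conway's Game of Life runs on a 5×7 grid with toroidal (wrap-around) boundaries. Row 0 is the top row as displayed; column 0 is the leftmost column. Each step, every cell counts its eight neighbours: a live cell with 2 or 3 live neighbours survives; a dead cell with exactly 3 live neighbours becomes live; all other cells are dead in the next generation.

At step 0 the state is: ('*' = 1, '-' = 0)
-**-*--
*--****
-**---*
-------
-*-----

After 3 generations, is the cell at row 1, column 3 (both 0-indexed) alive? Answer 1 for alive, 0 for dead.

t=0: -**-*--
*--****
-**---*
-------
-*-----
t=1: -**-*-*
----*-*
-****-*
***----
-**----
t=2: -**----
----*-*
----*-*
-------
-------
t=3: -------
*--*---
-------
-------
-------

1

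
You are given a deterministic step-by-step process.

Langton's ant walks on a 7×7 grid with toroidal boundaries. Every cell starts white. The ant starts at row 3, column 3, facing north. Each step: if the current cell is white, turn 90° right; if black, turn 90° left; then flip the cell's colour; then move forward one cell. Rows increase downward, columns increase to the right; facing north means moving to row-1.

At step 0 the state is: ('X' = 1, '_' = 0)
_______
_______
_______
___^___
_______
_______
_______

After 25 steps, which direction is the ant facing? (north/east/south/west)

k=0  _______
_______
_______
___^___
_______
_______
_______
k=1  _______
_______
_______
___X>__
_______
_______
_______
k=2  _______
_______
_______
___XX__
____v__
_______
_______
k=3  _______
_______
_______
___XX__
___<X__
_______
_______
k=4  _______
_______
_______
___^X__
___XX__
_______
_______
k=5  _______
_______
_______
__<_X__
___XX__
_______
_______
k=6  _______
_______
__^____
__X_X__
___XX__
_______
_______
k=7  _______
_______
__X>___
__X_X__
___XX__
_______
_______
k=8  _______
_______
__XX___
__XvX__
___XX__
_______
_______
k=9  _______
_______
__XX___
__<XX__
___XX__
_______
_______
k=10  _______
_______
__XX___
___XX__
__vXX__
_______
_______
k=11  _______
_______
__XX___
___XX__
_<XXX__
_______
_______
k=12  _______
_______
__XX___
_^_XX__
_XXXX__
_______
_______
k=13  _______
_______
__XX___
_X>XX__
_XXXX__
_______
_______
k=14  _______
_______
__XX___
_XXXX__
_XvXX__
_______
_______
k=15  _______
_______
__XX___
_XXXX__
_X_>X__
_______
_______
k=16  _______
_______
__XX___
_XX^X__
_X__X__
_______
_______
k=17  _______
_______
__XX___
_X<_X__
_X__X__
_______
_______
k=18  _______
_______
__XX___
_X__X__
_Xv_X__
_______
_______
k=19  _______
_______
__XX___
_X__X__
_<X_X__
_______
_______
k=20  _______
_______
__XX___
_X__X__
__X_X__
_v_____
_______
k=21  _______
_______
__XX___
_X__X__
__X_X__
<X_____
_______
k=22  _______
_______
__XX___
_X__X__
^_X_X__
XX_____
_______
k=23  _______
_______
__XX___
_X__X__
X>X_X__
XX_____
_______
k=24  _______
_______
__XX___
_X__X__
XXX_X__
Xv_____
_______
k=25  _______
_______
__XX___
_X__X__
XXX_X__
X_>____
_______

east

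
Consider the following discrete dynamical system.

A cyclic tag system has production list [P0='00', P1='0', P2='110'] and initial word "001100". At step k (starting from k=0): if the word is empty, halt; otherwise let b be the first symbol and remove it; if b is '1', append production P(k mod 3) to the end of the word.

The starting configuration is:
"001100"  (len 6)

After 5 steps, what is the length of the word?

6

t=0: "001100"  (len 6)
t=1: "01100"  (len 5)
t=2: "1100"  (len 4)
t=3: "100110"  (len 6)
t=4: "0011000"  (len 7)
t=5: "011000"  (len 6)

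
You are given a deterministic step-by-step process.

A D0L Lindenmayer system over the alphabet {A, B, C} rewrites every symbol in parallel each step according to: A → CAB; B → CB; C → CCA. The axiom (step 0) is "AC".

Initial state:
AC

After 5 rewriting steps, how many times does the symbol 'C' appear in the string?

210

t=0: AC
t=1: CABCCA
t=2: CCACABCBCCACCACAB
t=3: CCACCACABCCACABCBCCACBCCACCACABCCACCACABCCACABCB
t=4: CCACCACABCCACCACABCCACABCBCCACCACABCCACABCBCCACBCCACCACABC…ABCCACABCBCCACCACABCCACCACABCCACABCBCCACCACABCCACABCBCCACB  (len 136)
t=5: CCACCACABCCACCACABCCACABCBCCACCACABCCACCACABCCACABCBCCACCA…CACABCCACCACABCCACABCBCCACCACABCCACABCBCCACBCCACCACABCCACB  (len 386)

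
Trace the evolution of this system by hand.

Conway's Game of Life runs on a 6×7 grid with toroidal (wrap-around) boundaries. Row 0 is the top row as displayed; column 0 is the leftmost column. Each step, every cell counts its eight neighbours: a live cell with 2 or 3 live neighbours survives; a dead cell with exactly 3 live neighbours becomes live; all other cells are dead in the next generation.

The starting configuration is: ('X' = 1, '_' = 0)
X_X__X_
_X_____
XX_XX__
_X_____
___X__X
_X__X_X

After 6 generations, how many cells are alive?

gen 0: X_X__X_
_X_____
XX_XX__
_X_____
___X__X
_X__X_X
gen 1: X_X__XX
___XX_X
XX_____
_X_XX__
__X__X_
_XXXX_X
gen 2: _______
__XXX__
XX___X_
XX_XX__
X____X_
____X__
gen 3: ____X__
_XXXX__
X____XX
__X_XX_
XX_X_XX
_______
gen 4: __X_X__
XXXXX_X
X_____X
__XX___
XXXX_XX
X___XXX
gen 5: __X____
__X_X_X
____XXX
___XXX_
_______
_______
gen 6: ___X___
____X_X
______X
___X__X
____X__
_______

7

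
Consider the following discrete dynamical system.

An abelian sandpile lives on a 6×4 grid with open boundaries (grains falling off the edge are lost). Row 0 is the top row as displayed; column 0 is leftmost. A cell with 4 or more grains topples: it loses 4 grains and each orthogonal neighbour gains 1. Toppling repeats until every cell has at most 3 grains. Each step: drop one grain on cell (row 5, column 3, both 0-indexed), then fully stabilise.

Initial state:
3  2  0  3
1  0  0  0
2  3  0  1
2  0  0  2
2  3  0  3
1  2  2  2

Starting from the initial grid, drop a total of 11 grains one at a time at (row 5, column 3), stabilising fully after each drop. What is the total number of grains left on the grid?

0) 3  2  0  3
1  0  0  0
2  3  0  1
2  0  0  2
2  3  0  3
1  2  2  2
1) 3  2  0  3
1  0  0  0
2  3  0  1
2  0  0  2
2  3  0  3
1  2  2  3
2) 3  2  0  3
1  0  0  0
2  3  0  1
2  0  0  3
2  3  1  0
1  2  3  1
3) 3  2  0  3
1  0  0  0
2  3  0  1
2  0  0  3
2  3  1  0
1  2  3  2
4) 3  2  0  3
1  0  0  0
2  3  0  1
2  0  0  3
2  3  1  0
1  2  3  3
5) 3  2  0  3
1  0  0  0
2  3  0  1
2  0  0  3
2  3  2  1
1  3  0  1
6) 3  2  0  3
1  0  0  0
2  3  0  1
2  0  0  3
2  3  2  1
1  3  0  2
7) 3  2  0  3
1  0  0  0
2  3  0  1
2  0  0  3
2  3  2  1
1  3  0  3
8) 3  2  0  3
1  0  0  0
2  3  0  1
2  0  0  3
2  3  2  2
1  3  1  0
9) 3  2  0  3
1  0  0  0
2  3  0  1
2  0  0  3
2  3  2  2
1  3  1  1
10) 3  2  0  3
1  0  0  0
2  3  0  1
2  0  0  3
2  3  2  2
1  3  1  2
11) 3  2  0  3
1  0  0  0
2  3  0  1
2  0  0  3
2  3  2  2
1  3  1  3

37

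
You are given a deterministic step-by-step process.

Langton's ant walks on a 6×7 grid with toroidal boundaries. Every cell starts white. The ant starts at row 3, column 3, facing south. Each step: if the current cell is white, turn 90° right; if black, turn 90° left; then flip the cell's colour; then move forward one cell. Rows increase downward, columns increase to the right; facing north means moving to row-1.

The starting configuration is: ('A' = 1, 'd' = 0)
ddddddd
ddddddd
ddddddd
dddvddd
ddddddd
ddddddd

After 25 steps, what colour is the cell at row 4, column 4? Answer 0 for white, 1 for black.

step 0: ddddddd
ddddddd
ddddddd
dddvddd
ddddddd
ddddddd
step 1: ddddddd
ddddddd
ddddddd
dd<Addd
ddddddd
ddddddd
step 2: ddddddd
ddddddd
dd^dddd
ddAAddd
ddddddd
ddddddd
step 3: ddddddd
ddddddd
ddA>ddd
ddAAddd
ddddddd
ddddddd
step 4: ddddddd
ddddddd
ddAAddd
ddAvddd
ddddddd
ddddddd
step 5: ddddddd
ddddddd
ddAAddd
ddAd>dd
ddddddd
ddddddd
step 6: ddddddd
ddddddd
ddAAddd
ddAdAdd
ddddvdd
ddddddd
step 7: ddddddd
ddddddd
ddAAddd
ddAdAdd
ddd<Add
ddddddd
step 8: ddddddd
ddddddd
ddAAddd
ddA^Add
dddAAdd
ddddddd
step 9: ddddddd
ddddddd
ddAAddd
ddAA>dd
dddAAdd
ddddddd
step 10: ddddddd
ddddddd
ddAA^dd
ddAAddd
dddAAdd
ddddddd
step 11: ddddddd
ddddddd
ddAAA>d
ddAAddd
dddAAdd
ddddddd
step 12: ddddddd
ddddddd
ddAAAAd
ddAAdvd
dddAAdd
ddddddd
step 13: ddddddd
ddddddd
ddAAAAd
ddAA<Ad
dddAAdd
ddddddd
step 14: ddddddd
ddddddd
ddAA^Ad
ddAAAAd
dddAAdd
ddddddd
step 15: ddddddd
ddddddd
ddA<dAd
ddAAAAd
dddAAdd
ddddddd
step 16: ddddddd
ddddddd
ddAddAd
ddAvAAd
dddAAdd
ddddddd
step 17: ddddddd
ddddddd
ddAddAd
ddAd>Ad
dddAAdd
ddddddd
step 18: ddddddd
ddddddd
ddAd^Ad
ddAddAd
dddAAdd
ddddddd
step 19: ddddddd
ddddddd
ddAdA>d
ddAddAd
dddAAdd
ddddddd
step 20: ddddddd
ddddd^d
ddAdAdd
ddAddAd
dddAAdd
ddddddd
step 21: ddddddd
dddddA>
ddAdAdd
ddAddAd
dddAAdd
ddddddd
step 22: ddddddd
dddddAA
ddAdAdv
ddAddAd
dddAAdd
ddddddd
step 23: ddddddd
dddddAA
ddAdA<A
ddAddAd
dddAAdd
ddddddd
step 24: ddddddd
ddddd^A
ddAdAAA
ddAddAd
dddAAdd
ddddddd
step 25: ddddddd
dddd<dA
ddAdAAA
ddAddAd
dddAAdd
ddddddd

1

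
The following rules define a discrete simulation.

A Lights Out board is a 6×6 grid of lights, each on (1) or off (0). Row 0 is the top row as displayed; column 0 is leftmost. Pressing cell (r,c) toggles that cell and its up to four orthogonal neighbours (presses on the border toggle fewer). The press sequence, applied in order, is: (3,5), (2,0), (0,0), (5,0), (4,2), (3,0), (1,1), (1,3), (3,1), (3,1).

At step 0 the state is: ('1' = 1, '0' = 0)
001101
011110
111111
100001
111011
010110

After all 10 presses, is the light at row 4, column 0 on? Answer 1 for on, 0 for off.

1

[0] 001101
011110
111111
100001
111011
010110
[1] 001101
011110
111110
100010
111010
010110
[2] 001101
111110
001110
000010
111010
010110
[3] 111101
011110
001110
000010
111010
010110
[4] 111101
011110
001110
000010
011010
100110
[5] 111101
011110
001110
001010
000110
101110
[6] 111101
011110
101110
111010
100110
101110
[7] 101101
100110
111110
111010
100110
101110
[8] 101001
101000
111010
111010
100110
101110
[9] 101001
101000
101010
000010
110110
101110
[10] 101001
101000
111010
111010
100110
101110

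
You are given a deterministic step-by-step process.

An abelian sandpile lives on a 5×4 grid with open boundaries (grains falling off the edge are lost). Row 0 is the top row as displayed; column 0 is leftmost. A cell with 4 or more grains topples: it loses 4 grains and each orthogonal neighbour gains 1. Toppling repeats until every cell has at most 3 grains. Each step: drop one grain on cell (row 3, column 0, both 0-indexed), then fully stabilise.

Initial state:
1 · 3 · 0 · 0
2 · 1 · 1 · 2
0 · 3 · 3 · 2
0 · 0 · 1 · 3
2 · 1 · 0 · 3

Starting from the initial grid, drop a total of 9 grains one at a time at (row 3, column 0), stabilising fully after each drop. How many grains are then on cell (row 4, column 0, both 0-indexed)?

0) 1 · 3 · 0 · 0
2 · 1 · 1 · 2
0 · 3 · 3 · 2
0 · 0 · 1 · 3
2 · 1 · 0 · 3
1) 1 · 3 · 0 · 0
2 · 1 · 1 · 2
0 · 3 · 3 · 2
1 · 0 · 1 · 3
2 · 1 · 0 · 3
2) 1 · 3 · 0 · 0
2 · 1 · 1 · 2
0 · 3 · 3 · 2
2 · 0 · 1 · 3
2 · 1 · 0 · 3
3) 1 · 3 · 0 · 0
2 · 1 · 1 · 2
0 · 3 · 3 · 2
3 · 0 · 1 · 3
2 · 1 · 0 · 3
4) 1 · 3 · 0 · 0
2 · 1 · 1 · 2
1 · 3 · 3 · 2
0 · 1 · 1 · 3
3 · 1 · 0 · 3
5) 1 · 3 · 0 · 0
2 · 1 · 1 · 2
1 · 3 · 3 · 2
1 · 1 · 1 · 3
3 · 1 · 0 · 3
6) 1 · 3 · 0 · 0
2 · 1 · 1 · 2
1 · 3 · 3 · 2
2 · 1 · 1 · 3
3 · 1 · 0 · 3
7) 1 · 3 · 0 · 0
2 · 1 · 1 · 2
1 · 3 · 3 · 2
3 · 1 · 1 · 3
3 · 1 · 0 · 3
8) 1 · 3 · 0 · 0
2 · 1 · 1 · 2
2 · 3 · 3 · 2
1 · 2 · 1 · 3
0 · 2 · 0 · 3
9) 1 · 3 · 0 · 0
2 · 1 · 1 · 2
2 · 3 · 3 · 2
2 · 2 · 1 · 3
0 · 2 · 0 · 3

0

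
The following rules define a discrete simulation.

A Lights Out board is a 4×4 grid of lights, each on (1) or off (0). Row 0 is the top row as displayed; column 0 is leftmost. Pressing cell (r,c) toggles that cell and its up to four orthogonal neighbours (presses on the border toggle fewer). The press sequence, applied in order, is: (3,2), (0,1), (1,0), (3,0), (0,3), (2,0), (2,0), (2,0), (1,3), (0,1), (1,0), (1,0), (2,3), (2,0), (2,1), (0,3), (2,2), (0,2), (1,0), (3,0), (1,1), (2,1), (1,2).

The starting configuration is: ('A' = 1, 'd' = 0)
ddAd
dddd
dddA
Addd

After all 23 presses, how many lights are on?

[0] ddAd
dddd
dddA
Addd
[1] ddAd
dddd
ddAA
AAAA
[2] AAdd
dAdd
ddAA
AAAA
[3] dAdd
Addd
AdAA
AAAA
[4] dAdd
Addd
ddAA
ddAA
[5] dAAA
AddA
ddAA
ddAA
[6] dAAA
dddA
AAAA
AdAA
[7] dAAA
AddA
ddAA
ddAA
[8] dAAA
dddA
AAAA
AdAA
[9] dAAd
ddAd
AAAd
AdAA
[10] Addd
dAAd
AAAd
AdAA
[11] dddd
AdAd
dAAd
AdAA
[12] Addd
dAAd
AAAd
AdAA
[13] Addd
dAAA
AAdA
AdAd
[14] Addd
AAAA
dddA
ddAd
[15] Addd
AdAA
AAAA
dAAd
[16] AdAA
AdAd
AAAA
dAAd
[17] AdAA
Addd
Addd
dAdd
[18] AAdd
AdAd
Addd
dAdd
[19] dAdd
dAAd
dddd
dAdd
[20] dAdd
dAAd
Addd
Addd
[21] dddd
Addd
AAdd
Addd
[22] dddd
AAdd
ddAd
AAdd
[23] ddAd
AdAA
dddd
AAdd

6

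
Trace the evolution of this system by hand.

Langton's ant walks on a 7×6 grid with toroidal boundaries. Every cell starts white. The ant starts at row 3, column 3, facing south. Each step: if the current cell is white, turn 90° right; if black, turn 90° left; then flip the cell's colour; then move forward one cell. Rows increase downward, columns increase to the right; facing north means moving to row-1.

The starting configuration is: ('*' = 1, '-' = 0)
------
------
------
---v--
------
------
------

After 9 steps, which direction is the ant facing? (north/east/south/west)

step 0: ------
------
------
---v--
------
------
------
step 1: ------
------
------
--<*--
------
------
------
step 2: ------
------
--^---
--**--
------
------
------
step 3: ------
------
--*>--
--**--
------
------
------
step 4: ------
------
--**--
--*v--
------
------
------
step 5: ------
------
--**--
--*->-
------
------
------
step 6: ------
------
--**--
--*-*-
----v-
------
------
step 7: ------
------
--**--
--*-*-
---<*-
------
------
step 8: ------
------
--**--
--*^*-
---**-
------
------
step 9: ------
------
--**--
--**>-
---**-
------
------

east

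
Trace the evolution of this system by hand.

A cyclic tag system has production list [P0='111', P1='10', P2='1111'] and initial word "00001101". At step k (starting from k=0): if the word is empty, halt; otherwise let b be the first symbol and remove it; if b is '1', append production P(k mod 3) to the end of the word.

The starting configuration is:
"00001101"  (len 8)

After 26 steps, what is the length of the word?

35

t=0: "00001101"  (len 8)
t=1: "0001101"  (len 7)
t=2: "001101"  (len 6)
t=3: "01101"  (len 5)
t=4: "1101"  (len 4)
t=5: "10110"  (len 5)
t=6: "01101111"  (len 8)
t=7: "1101111"  (len 7)
t=8: "10111110"  (len 8)
t=9: "01111101111"  (len 11)
t=10: "1111101111"  (len 10)
t=11: "11110111110"  (len 11)
t=12: "11101111101111"  (len 14)
t=13: "1101111101111111"  (len 16)
t=14: "10111110111111110"  (len 17)
t=15: "01111101111111101111"  (len 20)
t=16: "1111101111111101111"  (len 19)
t=17: "11110111111110111110"  (len 20)
t=18: "11101111111101111101111"  (len 23)
t=19: "1101111111101111101111111"  (len 25)
t=20: "10111111110111110111111110"  (len 26)
t=21: "01111111101111101111111101111"  (len 29)
t=22: "1111111101111101111111101111"  (len 28)
t=23: "11111110111110111111110111110"  (len 29)
t=24: "11111101111101111111101111101111"  (len 32)
t=25: "1111101111101111111101111101111111"  (len 34)
t=26: "11110111110111111110111110111111110"  (len 35)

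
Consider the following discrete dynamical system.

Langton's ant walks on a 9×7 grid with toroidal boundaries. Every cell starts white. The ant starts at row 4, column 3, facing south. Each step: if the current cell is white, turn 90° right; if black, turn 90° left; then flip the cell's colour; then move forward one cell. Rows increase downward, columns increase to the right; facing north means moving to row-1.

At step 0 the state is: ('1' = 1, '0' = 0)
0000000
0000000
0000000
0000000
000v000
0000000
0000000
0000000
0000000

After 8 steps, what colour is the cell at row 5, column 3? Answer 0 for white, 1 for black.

1

gen 0: 0000000
0000000
0000000
0000000
000v000
0000000
0000000
0000000
0000000
gen 1: 0000000
0000000
0000000
0000000
00<1000
0000000
0000000
0000000
0000000
gen 2: 0000000
0000000
0000000
00^0000
0011000
0000000
0000000
0000000
0000000
gen 3: 0000000
0000000
0000000
001>000
0011000
0000000
0000000
0000000
0000000
gen 4: 0000000
0000000
0000000
0011000
001v000
0000000
0000000
0000000
0000000
gen 5: 0000000
0000000
0000000
0011000
0010>00
0000000
0000000
0000000
0000000
gen 6: 0000000
0000000
0000000
0011000
0010100
0000v00
0000000
0000000
0000000
gen 7: 0000000
0000000
0000000
0011000
0010100
000<100
0000000
0000000
0000000
gen 8: 0000000
0000000
0000000
0011000
001^100
0001100
0000000
0000000
0000000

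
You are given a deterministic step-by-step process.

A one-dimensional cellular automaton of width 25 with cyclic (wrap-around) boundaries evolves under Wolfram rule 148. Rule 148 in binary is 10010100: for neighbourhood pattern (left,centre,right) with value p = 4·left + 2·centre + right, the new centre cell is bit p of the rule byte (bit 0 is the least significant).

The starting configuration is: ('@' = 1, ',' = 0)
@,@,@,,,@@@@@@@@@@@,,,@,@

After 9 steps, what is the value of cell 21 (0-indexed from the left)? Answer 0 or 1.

0

gen 0: @,@,@,,,@@@@@@@@@@@,,,@,@
gen 1: ,,@,@@,,,@@@@@@@@@,@,,@,,
gen 2: ,,@,,,@,,,@@@@@@@,,@@,@@,
gen 3: ,,@@,,@@,,,@@@@@,@,,,,,,@
gen 4: @,,,@,,,@,,,@@@,,@@,,,,,@
gen 5: ,@,,@@,,@@,,,@,@,,,@,,,,,
gen 6: ,@@,,,@,,,@,,@,@@,,@@,,,,
gen 7: ,,,@,,@@,,@@,@,,,@,,,@,,,
gen 8: ,,,@@,,,@,,,,@@,,@@,,@@,,
gen 9: ,,,,,@,,@@,,,,,@,,,@,,,@,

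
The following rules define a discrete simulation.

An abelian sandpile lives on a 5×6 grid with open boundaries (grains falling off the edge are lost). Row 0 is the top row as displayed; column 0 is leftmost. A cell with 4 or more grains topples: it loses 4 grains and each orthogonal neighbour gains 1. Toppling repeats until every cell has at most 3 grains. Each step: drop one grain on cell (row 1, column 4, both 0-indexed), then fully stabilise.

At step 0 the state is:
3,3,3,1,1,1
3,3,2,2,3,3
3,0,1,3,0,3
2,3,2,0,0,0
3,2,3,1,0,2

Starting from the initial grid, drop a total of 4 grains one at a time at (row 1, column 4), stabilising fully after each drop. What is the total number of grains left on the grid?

58

step 0: 3,3,3,1,1,1
3,3,2,2,3,3
3,0,1,3,0,3
2,3,2,0,0,0
3,2,3,1,0,2
step 1: 3,3,3,1,2,2
3,3,2,3,1,1
3,0,1,3,2,0
2,3,2,0,0,1
3,2,3,1,0,2
step 2: 3,3,3,1,2,2
3,3,2,3,2,1
3,0,1,3,2,0
2,3,2,0,0,1
3,2,3,1,0,2
step 3: 3,3,3,1,2,2
3,3,2,3,3,1
3,0,1,3,2,0
2,3,2,0,0,1
3,2,3,1,0,2
step 4: 3,3,3,2,3,2
3,3,3,1,2,2
3,0,2,1,0,1
2,3,2,1,1,1
3,2,3,1,0,2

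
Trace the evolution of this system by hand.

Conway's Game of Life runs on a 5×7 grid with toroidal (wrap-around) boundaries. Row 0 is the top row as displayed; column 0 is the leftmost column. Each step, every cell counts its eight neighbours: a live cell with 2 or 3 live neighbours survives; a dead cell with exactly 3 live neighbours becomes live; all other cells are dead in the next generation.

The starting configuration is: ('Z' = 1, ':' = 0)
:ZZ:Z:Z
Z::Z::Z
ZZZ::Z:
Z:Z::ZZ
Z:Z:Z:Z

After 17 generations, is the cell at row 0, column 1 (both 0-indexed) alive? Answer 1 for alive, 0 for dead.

1

k=0  :ZZ:Z:Z
Z::Z::Z
ZZZ::Z:
Z:Z::ZZ
Z:Z:Z:Z
k=1  ::Z:Z::
:::ZZ::
::ZZZZ:
::Z:Z::
::Z:Z::
k=2  ::Z:ZZ:
:::::::
::Z::Z:
:ZZ::::
:ZZ:ZZ:
k=3  :ZZ:ZZ:
:::ZZZ:
:ZZ::::
::::ZZ:
::::ZZ:
k=4  ::Z:::Z
:::::Z:
::Z::::
:::ZZZ:
::::::Z
k=5  :::::ZZ
:::::::
:::Z:Z:
:::ZZZ:
:::ZZ:Z
k=6  ::::ZZZ
::::ZZZ
:::Z:Z:
::Z:::Z
:::Z::Z
k=7  Z::Z:::
:::Z:::
:::Z:::
::ZZZZZ
Z::ZZ:Z
k=8  Z:ZZ::Z
::ZZZ::
:::::Z:
Z:Z:::Z
ZZ:::::
k=9  Z:::Z:Z
:ZZ:ZZZ
:ZZ:ZZZ
Z:::::Z
:::Z:::
k=10  ZZZ:Z:Z
::Z::::
::Z:Z::
ZZZZZ:Z
:::::Z:
k=11  ZZZZ:ZZ
Z:Z::Z:
Z:::ZZ:
ZZZ:Z:Z
:::::::
k=12  Z:ZZZZ:
::Z::::
::Z:Z::
ZZ:ZZ:Z
::::Z::
k=13  :ZZ:ZZ:
::Z::Z:
Z:Z:ZZ:
ZZZ:Z::
:::::::
k=14  :ZZZZZ:
::Z::::
Z:Z:ZZ:
Z:Z:ZZZ
Z:::ZZ:
k=15  :ZZ::ZZ
::::::Z
Z:Z:Z::
Z::::::
Z::::::
k=16  :Z:::ZZ
::ZZ::Z
ZZ::::Z
Z:::::Z
Z::::::
k=17  :ZZ::ZZ
::Z::::
:ZZ::Z:
:::::::
:Z:::Z:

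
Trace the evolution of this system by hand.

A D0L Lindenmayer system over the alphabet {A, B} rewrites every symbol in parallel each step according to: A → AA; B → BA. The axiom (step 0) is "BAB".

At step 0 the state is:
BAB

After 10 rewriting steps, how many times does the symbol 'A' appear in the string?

[0] BAB
[1] BAAABA
[2] BAAAAAAABAAA
[3] BAAAAAAAAAAAAAAABAAAAAAA
[4] BAAAAAAAAAAAAAAAAAAAAAAAAAAAAAAABAAAAAAAAAAAAAAA
[5] BAAAAAAAAAAAAAAAAAAAAAAAAAAAAAAAAAAAAAAAAAAAAAAAAAAAAAAAAAAAAAAABAAAAAAAAAAAAAAAAAAAAAAAAAAAAAAA
[6] BAAAAAAAAAAAAAAAAAAAAAAAAAAAAAAAAAAAAAAAAAAAAAAAAAAAAAAAAA…AAAAAAAAAAAAAAAAAAAAAAAAAAAAAAAAAAAAAAAAAAAAAAAAAAAAAAAAAA  (len 192)
[7] BAAAAAAAAAAAAAAAAAAAAAAAAAAAAAAAAAAAAAAAAAAAAAAAAAAAAAAAAA…AAAAAAAAAAAAAAAAAAAAAAAAAAAAAAAAAAAAAAAAAAAAAAAAAAAAAAAAAA  (len 384)
[8] BAAAAAAAAAAAAAAAAAAAAAAAAAAAAAAAAAAAAAAAAAAAAAAAAAAAAAAAAA…AAAAAAAAAAAAAAAAAAAAAAAAAAAAAAAAAAAAAAAAAAAAAAAAAAAAAAAAAA  (len 768)
[9] BAAAAAAAAAAAAAAAAAAAAAAAAAAAAAAAAAAAAAAAAAAAAAAAAAAAAAAAAA…AAAAAAAAAAAAAAAAAAAAAAAAAAAAAAAAAAAAAAAAAAAAAAAAAAAAAAAAAA  (len 1536)
[10] BAAAAAAAAAAAAAAAAAAAAAAAAAAAAAAAAAAAAAAAAAAAAAAAAAAAAAAAAA…AAAAAAAAAAAAAAAAAAAAAAAAAAAAAAAAAAAAAAAAAAAAAAAAAAAAAAAAAA  (len 3072)

3070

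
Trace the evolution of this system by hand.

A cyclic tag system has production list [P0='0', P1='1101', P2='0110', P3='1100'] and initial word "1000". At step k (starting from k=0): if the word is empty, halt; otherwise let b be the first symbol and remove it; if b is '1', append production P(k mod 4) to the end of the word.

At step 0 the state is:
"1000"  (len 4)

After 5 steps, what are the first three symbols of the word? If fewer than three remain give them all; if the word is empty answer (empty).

0) "1000"  (len 4)
1) "0000"  (len 4)
2) "000"  (len 3)
3) "00"  (len 2)
4) "0"  (len 1)
5) (halted — word empty)

(empty)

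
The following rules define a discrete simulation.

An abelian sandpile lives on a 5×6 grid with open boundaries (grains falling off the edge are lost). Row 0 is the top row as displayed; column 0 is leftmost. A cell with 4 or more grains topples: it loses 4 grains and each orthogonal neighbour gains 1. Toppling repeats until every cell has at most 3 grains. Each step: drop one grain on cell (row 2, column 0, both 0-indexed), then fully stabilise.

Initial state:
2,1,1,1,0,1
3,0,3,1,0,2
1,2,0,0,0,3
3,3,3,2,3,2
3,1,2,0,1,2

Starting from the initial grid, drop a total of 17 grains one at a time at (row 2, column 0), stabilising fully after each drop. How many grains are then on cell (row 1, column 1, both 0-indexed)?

k=0  2,1,1,1,0,1
3,0,3,1,0,2
1,2,0,0,0,3
3,3,3,2,3,2
3,1,2,0,1,2
k=1  2,1,1,1,0,1
3,0,3,1,0,2
2,2,0,0,0,3
3,3,3,2,3,2
3,1,2,0,1,2
k=2  2,1,1,1,0,1
3,0,3,1,0,2
3,2,0,0,0,3
3,3,3,2,3,2
3,1,2,0,1,2
k=3  3,1,1,1,0,1
0,2,3,1,0,2
3,0,2,0,0,3
2,2,0,3,3,2
0,3,3,0,1,2
k=4  3,1,1,1,0,1
1,2,3,1,0,2
0,1,2,0,0,3
3,2,0,3,3,2
0,3,3,0,1,2
k=5  3,1,1,1,0,1
1,2,3,1,0,2
1,1,2,0,0,3
3,2,0,3,3,2
0,3,3,0,1,2
k=6  3,1,1,1,0,1
1,2,3,1,0,2
2,1,2,0,0,3
3,2,0,3,3,2
0,3,3,0,1,2
k=7  3,1,1,1,0,1
1,2,3,1,0,2
3,1,2,0,0,3
3,2,0,3,3,2
0,3,3,0,1,2
k=8  3,1,1,1,0,1
2,2,3,1,0,2
1,2,2,0,0,3
0,3,0,3,3,2
1,3,3,0,1,2
k=9  3,1,1,1,0,1
2,2,3,1,0,2
2,2,2,0,0,3
0,3,0,3,3,2
1,3,3,0,1,2
k=10  3,1,1,1,0,1
2,2,3,1,0,2
3,2,2,0,0,3
0,3,0,3,3,2
1,3,3,0,1,2
k=11  3,1,1,1,0,1
3,2,3,1,0,2
0,3,2,0,0,3
1,3,0,3,3,2
1,3,3,0,1,2
k=12  3,1,1,1,0,1
3,2,3,1,0,2
1,3,2,0,0,3
1,3,0,3,3,2
1,3,3,0,1,2
k=13  3,1,1,1,0,1
3,2,3,1,0,2
2,3,2,0,0,3
1,3,0,3,3,2
1,3,3,0,1,2
k=14  3,1,1,1,0,1
3,2,3,1,0,2
3,3,2,0,0,3
1,3,0,3,3,2
1,3,3,0,1,2
k=15  0,3,2,1,0,1
2,1,1,2,0,2
2,3,0,1,0,3
3,1,3,3,3,2
2,1,0,1,1,2
k=16  0,3,2,1,0,1
2,1,1,2,0,2
3,3,0,1,0,3
3,1,3,3,3,2
2,1,0,1,1,2
k=17  0,3,2,1,0,1
3,2,1,2,0,2
2,0,1,1,0,3
0,3,3,3,3,2
3,1,0,1,1,2

2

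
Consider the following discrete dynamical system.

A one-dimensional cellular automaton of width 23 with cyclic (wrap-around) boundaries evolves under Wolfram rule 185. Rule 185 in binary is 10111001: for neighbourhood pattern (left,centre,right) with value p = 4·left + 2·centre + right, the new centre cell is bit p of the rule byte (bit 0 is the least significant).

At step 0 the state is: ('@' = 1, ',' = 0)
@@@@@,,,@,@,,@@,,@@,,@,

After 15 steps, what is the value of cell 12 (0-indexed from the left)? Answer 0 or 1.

1

0) @@@@@,,,@,@,,@@,,@@,,@,
1) @@@@,@@,,@,@,@,@,@,@,,@
2) @@@,@@,@,,@,@,@,@,@,@,@
3) @@,@@,@,@,,@,@,@,@,@,@@
4) @,@@,@,@,@,,@,@,@,@,@@@
5) ,@@,@,@,@,@,,@,@,@,@@@@
6) @@,@,@,@,@,@,,@,@,@@@@,
7) @,@,@,@,@,@,@,,@,@@@@,@
8) ,@,@,@,@,@,@,@,,@@@@,@@
9) @,@,@,@,@,@,@,@,@@@,@@,
10) ,@,@,@,@,@,@,@,@@@,@@,@
11) @,@,@,@,@,@,@,@@@,@@,@,
12) ,@,@,@,@,@,@,@@@,@@,@,@
13) @,@,@,@,@,@,@@@,@@,@,@,
14) ,@,@,@,@,@,@@@,@@,@,@,@
15) @,@,@,@,@,@@@,@@,@,@,@,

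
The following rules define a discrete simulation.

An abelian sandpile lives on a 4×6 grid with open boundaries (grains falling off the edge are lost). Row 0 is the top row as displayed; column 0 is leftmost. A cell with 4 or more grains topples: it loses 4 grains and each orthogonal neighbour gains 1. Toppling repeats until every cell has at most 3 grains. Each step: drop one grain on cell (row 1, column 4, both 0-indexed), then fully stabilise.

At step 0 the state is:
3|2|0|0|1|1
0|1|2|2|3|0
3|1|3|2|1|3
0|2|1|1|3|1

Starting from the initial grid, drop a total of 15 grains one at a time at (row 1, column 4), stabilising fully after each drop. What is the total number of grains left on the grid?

47

[0] 3|2|0|0|1|1
0|1|2|2|3|0
3|1|3|2|1|3
0|2|1|1|3|1
[1] 3|2|0|0|2|1
0|1|2|3|0|1
3|1|3|2|2|3
0|2|1|1|3|1
[2] 3|2|0|0|2|1
0|1|2|3|1|1
3|1|3|2|2|3
0|2|1|1|3|1
[3] 3|2|0|0|2|1
0|1|2|3|2|1
3|1|3|2|2|3
0|2|1|1|3|1
[4] 3|2|0|0|2|1
0|1|2|3|3|1
3|1|3|2|2|3
0|2|1|1|3|1
[5] 3|2|0|1|3|1
0|1|3|0|1|2
3|1|3|3|3|3
0|2|1|1|3|1
[6] 3|2|0|1|3|1
0|1|3|0|2|2
3|1|3|3|3|3
0|2|1|1|3|1
[7] 3|2|0|1|3|1
0|1|3|0|3|2
3|1|3|3|3|3
0|2|1|1|3|1
[8] 3|2|1|2|0|3
0|2|0|3|3|0
3|2|1|1|3|1
0|2|2|3|0|3
[9] 3|2|1|3|1|3
0|2|1|0|2|1
3|2|1|3|0|2
0|2|2|3|1|3
[10] 3|2|1|3|1|3
0|2|1|0|3|1
3|2|1|3|0|2
0|2|2|3|1|3
[11] 3|2|1|3|2|3
0|2|1|1|0|2
3|2|1|3|1|2
0|2|2|3|1|3
[12] 3|2|1|3|2|3
0|2|1|1|1|2
3|2|1|3|1|2
0|2|2|3|1|3
[13] 3|2|1|3|2|3
0|2|1|1|2|2
3|2|1|3|1|2
0|2|2|3|1|3
[14] 3|2|1|3|2|3
0|2|1|1|3|2
3|2|1|3|1|2
0|2|2|3|1|3
[15] 3|2|1|3|3|3
0|2|1|2|0|3
3|2|1|3|2|2
0|2|2|3|1|3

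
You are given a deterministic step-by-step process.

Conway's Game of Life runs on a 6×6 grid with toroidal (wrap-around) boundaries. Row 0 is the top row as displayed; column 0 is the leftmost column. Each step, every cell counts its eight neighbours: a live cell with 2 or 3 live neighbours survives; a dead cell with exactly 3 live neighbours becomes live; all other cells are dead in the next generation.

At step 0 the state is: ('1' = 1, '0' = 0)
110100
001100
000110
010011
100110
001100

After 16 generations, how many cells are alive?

12

gen 0: 110100
001100
000110
010011
100110
001100
gen 1: 010010
010000
000001
101000
110000
100001
gen 2: 010001
100000
110000
100001
000000
000001
gen 3: 000001
000001
010000
110001
100001
100000
gen 4: 100001
100000
010001
010001
000000
100000
gen 5: 110001
010000
010001
000000
100000
100001
gen 6: 010001
011001
100000
100000
100001
000000
gen 7: 011000
011001
100001
110000
100001
000001
gen 8: 011000
001001
001001
010000
010001
010001
gen 9: 011000
101100
111000
011000
011000
010000
gen 10: 100100
100100
100000
000100
100000
100000
gen 11: 110001
110001
000000
000000
000000
110001
gen 12: 001010
010001
100000
000000
100000
010001
gen 13: 011011
110001
100000
000000
100000
110001
gen 14: 001010
001010
110001
000000
110001
001010
gen 15: 011011
101010
110001
000000
110001
101010
gen 16: 001010
001010
110001
000000
110001
001010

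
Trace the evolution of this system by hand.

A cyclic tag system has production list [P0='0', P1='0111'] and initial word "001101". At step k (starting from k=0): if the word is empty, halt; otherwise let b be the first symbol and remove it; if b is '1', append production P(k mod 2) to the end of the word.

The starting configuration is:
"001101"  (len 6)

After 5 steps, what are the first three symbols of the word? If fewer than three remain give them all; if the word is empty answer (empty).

[0] "001101"  (len 6)
[1] "01101"  (len 5)
[2] "1101"  (len 4)
[3] "1010"  (len 4)
[4] "0100111"  (len 7)
[5] "100111"  (len 6)

100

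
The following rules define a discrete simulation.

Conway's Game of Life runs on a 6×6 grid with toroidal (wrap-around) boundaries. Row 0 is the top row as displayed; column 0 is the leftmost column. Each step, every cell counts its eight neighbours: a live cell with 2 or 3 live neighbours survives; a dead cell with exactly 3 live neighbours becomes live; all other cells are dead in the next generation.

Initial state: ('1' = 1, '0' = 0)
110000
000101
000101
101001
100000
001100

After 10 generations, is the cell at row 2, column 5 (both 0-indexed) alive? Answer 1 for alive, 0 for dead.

[0] 110000
000101
000101
101001
100000
001100
[1] 110110
001001
001101
110011
101101
101000
[2] 100110
000001
001100
000000
001100
000000
[3] 000011
001001
000000
000000
000000
001010
[4] 000011
000011
000000
000000
000000
000111
[5] 100000
000011
000000
000000
000010
000101
[6] 100000
000001
000000
000000
000010
000011
[7] 100010
000000
000000
000000
000011
000011
[8] 000010
000000
000000
000000
000011
100100
[9] 000000
000000
000000
000000
000011
000100
[10] 000000
000000
000000
000000
000010
000010

0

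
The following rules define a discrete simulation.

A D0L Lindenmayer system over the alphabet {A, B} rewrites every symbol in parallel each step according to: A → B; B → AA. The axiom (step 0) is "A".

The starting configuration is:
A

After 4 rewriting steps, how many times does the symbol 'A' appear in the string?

t=0: A
t=1: B
t=2: AA
t=3: BB
t=4: AAAA

4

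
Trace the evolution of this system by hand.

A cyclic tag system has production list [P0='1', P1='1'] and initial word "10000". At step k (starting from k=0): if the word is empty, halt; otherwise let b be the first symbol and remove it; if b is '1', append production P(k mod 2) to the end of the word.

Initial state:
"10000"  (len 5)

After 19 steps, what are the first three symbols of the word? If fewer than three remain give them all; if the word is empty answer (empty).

step 0: "10000"  (len 5)
step 1: "00001"  (len 5)
step 2: "0001"  (len 4)
step 3: "001"  (len 3)
step 4: "01"  (len 2)
step 5: "1"  (len 1)
step 6: "1"  (len 1)
step 7: "1"  (len 1)
step 8: "1"  (len 1)
step 9: "1"  (len 1)
step 10: "1"  (len 1)
step 11: "1"  (len 1)
step 12: "1"  (len 1)
step 13: "1"  (len 1)
step 14: "1"  (len 1)
step 15: "1"  (len 1)
step 16: "1"  (len 1)
step 17: "1"  (len 1)
step 18: "1"  (len 1)
step 19: "1"  (len 1)

1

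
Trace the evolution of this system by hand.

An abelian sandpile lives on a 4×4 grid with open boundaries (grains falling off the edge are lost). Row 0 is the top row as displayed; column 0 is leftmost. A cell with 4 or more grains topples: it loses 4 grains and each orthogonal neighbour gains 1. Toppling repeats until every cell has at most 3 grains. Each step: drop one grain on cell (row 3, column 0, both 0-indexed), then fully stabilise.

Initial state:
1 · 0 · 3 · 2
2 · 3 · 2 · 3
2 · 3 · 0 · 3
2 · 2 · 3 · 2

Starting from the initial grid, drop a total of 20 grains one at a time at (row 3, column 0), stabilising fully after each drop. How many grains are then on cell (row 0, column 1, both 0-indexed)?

0) 1 · 0 · 3 · 2
2 · 3 · 2 · 3
2 · 3 · 0 · 3
2 · 2 · 3 · 2
1) 1 · 0 · 3 · 2
2 · 3 · 2 · 3
2 · 3 · 0 · 3
3 · 2 · 3 · 2
2) 1 · 0 · 3 · 2
2 · 3 · 2 · 3
3 · 3 · 0 · 3
0 · 3 · 3 · 2
3) 1 · 0 · 3 · 2
2 · 3 · 2 · 3
3 · 3 · 0 · 3
1 · 3 · 3 · 2
4) 1 · 0 · 3 · 2
2 · 3 · 2 · 3
3 · 3 · 0 · 3
2 · 3 · 3 · 2
5) 1 · 0 · 3 · 2
2 · 3 · 2 · 3
3 · 3 · 0 · 3
3 · 3 · 3 · 2
6) 2 · 1 · 3 · 2
0 · 1 · 3 · 3
2 · 2 · 2 · 3
2 · 2 · 0 · 3
7) 2 · 1 · 3 · 2
0 · 1 · 3 · 3
2 · 2 · 2 · 3
3 · 2 · 0 · 3
8) 2 · 1 · 3 · 2
0 · 1 · 3 · 3
3 · 2 · 2 · 3
0 · 3 · 0 · 3
9) 2 · 1 · 3 · 2
0 · 1 · 3 · 3
3 · 2 · 2 · 3
1 · 3 · 0 · 3
10) 2 · 1 · 3 · 2
0 · 1 · 3 · 3
3 · 2 · 2 · 3
2 · 3 · 0 · 3
11) 2 · 1 · 3 · 2
0 · 1 · 3 · 3
3 · 2 · 2 · 3
3 · 3 · 0 · 3
12) 2 · 1 · 3 · 2
1 · 2 · 3 · 3
1 · 0 · 3 · 3
2 · 1 · 1 · 3
13) 2 · 1 · 3 · 2
1 · 2 · 3 · 3
1 · 0 · 3 · 3
3 · 1 · 1 · 3
14) 2 · 1 · 3 · 2
1 · 2 · 3 · 3
2 · 0 · 3 · 3
0 · 2 · 1 · 3
15) 2 · 1 · 3 · 2
1 · 2 · 3 · 3
2 · 0 · 3 · 3
1 · 2 · 1 · 3
16) 2 · 1 · 3 · 2
1 · 2 · 3 · 3
2 · 0 · 3 · 3
2 · 2 · 1 · 3
17) 2 · 1 · 3 · 2
1 · 2 · 3 · 3
2 · 0 · 3 · 3
3 · 2 · 1 · 3
18) 2 · 1 · 3 · 2
1 · 2 · 3 · 3
3 · 0 · 3 · 3
0 · 3 · 1 · 3
19) 2 · 1 · 3 · 2
1 · 2 · 3 · 3
3 · 0 · 3 · 3
1 · 3 · 1 · 3
20) 2 · 1 · 3 · 2
1 · 2 · 3 · 3
3 · 0 · 3 · 3
2 · 3 · 1 · 3

1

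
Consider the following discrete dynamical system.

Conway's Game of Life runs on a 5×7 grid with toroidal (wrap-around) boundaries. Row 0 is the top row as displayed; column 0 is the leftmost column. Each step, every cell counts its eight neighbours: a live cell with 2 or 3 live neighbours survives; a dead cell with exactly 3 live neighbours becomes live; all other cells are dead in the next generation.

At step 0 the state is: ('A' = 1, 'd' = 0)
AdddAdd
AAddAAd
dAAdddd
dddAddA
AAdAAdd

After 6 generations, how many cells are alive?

k=0  AdddAdd
AAddAAd
dAAdddd
dddAddA
AAdAAdd
k=1  ddAdddd
AdAAAAA
dAAAAAA
dddAAdd
AAAAAAA
k=2  ddddddd
Adddddd
dAddddd
ddddddd
AAdddAA
k=3  dAddddd
ddddddd
ddddddd
dAddddA
AdddddA
k=4  Adddddd
ddddddd
ddddddd
ddddddA
dAddddA
k=5  Adddddd
ddddddd
ddddddd
Adddddd
ddddddA
k=6  ddddddd
ddddddd
ddddddd
ddddddd
AdddddA

2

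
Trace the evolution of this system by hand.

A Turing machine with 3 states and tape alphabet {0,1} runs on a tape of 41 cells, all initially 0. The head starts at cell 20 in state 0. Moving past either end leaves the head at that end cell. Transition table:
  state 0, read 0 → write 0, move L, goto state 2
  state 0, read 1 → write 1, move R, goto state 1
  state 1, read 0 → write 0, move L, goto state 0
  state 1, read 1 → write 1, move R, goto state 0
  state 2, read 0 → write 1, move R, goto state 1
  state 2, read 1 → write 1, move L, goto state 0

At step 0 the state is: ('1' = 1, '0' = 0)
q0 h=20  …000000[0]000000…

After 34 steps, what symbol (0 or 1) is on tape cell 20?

t=0: q0 h=20  …000000[0]000000…
t=1: q2 h=19  …000000[0]000000…
t=2: q1 h=20  …000001[0]000000…
t=3: q0 h=19  …000000[1]000000…
t=4: q1 h=20  …000001[0]000000…
t=5: q0 h=19  …000000[1]000000…
t=6: q1 h=20  …000001[0]000000…
t=7: q0 h=19  …000000[1]000000…
t=8: q1 h=20  …000001[0]000000…
t=9: q0 h=19  …000000[1]000000…
t=10: q1 h=20  …000001[0]000000…
t=11: q0 h=19  …000000[1]000000…
t=12: q1 h=20  …000001[0]000000…
t=13: q0 h=19  …000000[1]000000…
t=14: q1 h=20  …000001[0]000000…
t=15: q0 h=19  …000000[1]000000…
t=16: q1 h=20  …000001[0]000000…
t=17: q0 h=19  …000000[1]000000…
t=18: q1 h=20  …000001[0]000000…
t=19: q0 h=19  …000000[1]000000…
t=20: q1 h=20  …000001[0]000000…
t=21: q0 h=19  …000000[1]000000…
t=22: q1 h=20  …000001[0]000000…
t=23: q0 h=19  …000000[1]000000…
t=24: q1 h=20  …000001[0]000000…
t=25: q0 h=19  …000000[1]000000…
t=26: q1 h=20  …000001[0]000000…
t=27: q0 h=19  …000000[1]000000…
t=28: q1 h=20  …000001[0]000000…
t=29: q0 h=19  …000000[1]000000…
t=30: q1 h=20  …000001[0]000000…
t=31: q0 h=19  …000000[1]000000…
t=32: q1 h=20  …000001[0]000000…
t=33: q0 h=19  …000000[1]000000…
t=34: q1 h=20  …000001[0]000000…

0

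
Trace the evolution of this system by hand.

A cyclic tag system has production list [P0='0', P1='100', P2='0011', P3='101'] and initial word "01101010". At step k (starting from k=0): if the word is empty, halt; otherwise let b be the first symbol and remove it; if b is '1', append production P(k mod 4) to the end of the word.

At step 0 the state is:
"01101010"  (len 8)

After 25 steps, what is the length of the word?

t=0: "01101010"  (len 8)
t=1: "1101010"  (len 7)
t=2: "101010100"  (len 9)
t=3: "010101000011"  (len 12)
t=4: "10101000011"  (len 11)
t=5: "01010000110"  (len 11)
t=6: "1010000110"  (len 10)
t=7: "0100001100011"  (len 13)
t=8: "100001100011"  (len 12)
t=9: "000011000110"  (len 12)
t=10: "00011000110"  (len 11)
t=11: "0011000110"  (len 10)
t=12: "011000110"  (len 9)
t=13: "11000110"  (len 8)
t=14: "1000110100"  (len 10)
t=15: "0001101000011"  (len 13)
t=16: "001101000011"  (len 12)
t=17: "01101000011"  (len 11)
t=18: "1101000011"  (len 10)
t=19: "1010000110011"  (len 13)
t=20: "010000110011101"  (len 15)
t=21: "10000110011101"  (len 14)
t=22: "0000110011101100"  (len 16)
t=23: "000110011101100"  (len 15)
t=24: "00110011101100"  (len 14)
t=25: "0110011101100"  (len 13)

13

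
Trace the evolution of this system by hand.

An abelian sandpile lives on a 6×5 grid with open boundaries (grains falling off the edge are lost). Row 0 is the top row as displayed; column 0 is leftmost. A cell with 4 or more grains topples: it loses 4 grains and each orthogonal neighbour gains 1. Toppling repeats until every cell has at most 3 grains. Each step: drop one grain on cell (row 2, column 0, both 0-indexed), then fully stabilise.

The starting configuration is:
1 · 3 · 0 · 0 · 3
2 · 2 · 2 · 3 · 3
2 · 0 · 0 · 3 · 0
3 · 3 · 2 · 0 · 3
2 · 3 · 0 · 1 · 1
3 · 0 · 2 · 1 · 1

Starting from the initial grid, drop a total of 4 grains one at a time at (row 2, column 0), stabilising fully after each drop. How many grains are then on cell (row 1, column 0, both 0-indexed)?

3

0) 1 · 3 · 0 · 0 · 3
2 · 2 · 2 · 3 · 3
2 · 0 · 0 · 3 · 0
3 · 3 · 2 · 0 · 3
2 · 3 · 0 · 1 · 1
3 · 0 · 2 · 1 · 1
1) 1 · 3 · 0 · 0 · 3
2 · 2 · 2 · 3 · 3
3 · 0 · 0 · 3 · 0
3 · 3 · 2 · 0 · 3
2 · 3 · 0 · 1 · 1
3 · 0 · 2 · 1 · 1
2) 1 · 3 · 0 · 0 · 3
3 · 2 · 2 · 3 · 3
1 · 2 · 0 · 3 · 0
2 · 1 · 3 · 0 · 3
1 · 1 · 1 · 1 · 1
0 · 2 · 2 · 1 · 1
3) 1 · 3 · 0 · 0 · 3
3 · 2 · 2 · 3 · 3
2 · 2 · 0 · 3 · 0
2 · 1 · 3 · 0 · 3
1 · 1 · 1 · 1 · 1
0 · 2 · 2 · 1 · 1
4) 1 · 3 · 0 · 0 · 3
3 · 2 · 2 · 3 · 3
3 · 2 · 0 · 3 · 0
2 · 1 · 3 · 0 · 3
1 · 1 · 1 · 1 · 1
0 · 2 · 2 · 1 · 1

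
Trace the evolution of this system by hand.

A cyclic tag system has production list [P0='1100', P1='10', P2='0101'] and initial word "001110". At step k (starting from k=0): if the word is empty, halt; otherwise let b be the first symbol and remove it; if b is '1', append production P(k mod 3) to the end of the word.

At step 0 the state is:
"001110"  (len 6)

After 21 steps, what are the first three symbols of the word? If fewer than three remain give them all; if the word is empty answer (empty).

gen 0: "001110"  (len 6)
gen 1: "01110"  (len 5)
gen 2: "1110"  (len 4)
gen 3: "1100101"  (len 7)
gen 4: "1001011100"  (len 10)
gen 5: "00101110010"  (len 11)
gen 6: "0101110010"  (len 10)
gen 7: "101110010"  (len 9)
gen 8: "0111001010"  (len 10)
gen 9: "111001010"  (len 9)
gen 10: "110010101100"  (len 12)
gen 11: "1001010110010"  (len 13)
gen 12: "0010101100100101"  (len 16)
gen 13: "010101100100101"  (len 15)
gen 14: "10101100100101"  (len 14)
gen 15: "01011001001010101"  (len 17)
gen 16: "1011001001010101"  (len 16)
gen 17: "01100100101010110"  (len 17)
gen 18: "1100100101010110"  (len 16)
gen 19: "1001001010101101100"  (len 19)
gen 20: "00100101010110110010"  (len 20)
gen 21: "0100101010110110010"  (len 19)

010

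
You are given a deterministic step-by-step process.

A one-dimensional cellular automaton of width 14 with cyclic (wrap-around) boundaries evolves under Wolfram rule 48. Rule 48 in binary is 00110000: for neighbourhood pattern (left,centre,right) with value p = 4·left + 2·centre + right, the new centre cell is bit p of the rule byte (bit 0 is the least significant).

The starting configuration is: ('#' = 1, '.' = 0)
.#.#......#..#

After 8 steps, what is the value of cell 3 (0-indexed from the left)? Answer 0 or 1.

0

k=0  .#.#......#..#
k=1  #.#.#......#..
k=2  .#.#.#......#.
k=3  ..#.#.#......#
k=4  #..#.#.#......
k=5  .#..#.#.#.....
k=6  ..#..#.#.#....
k=7  ...#..#.#.#...
k=8  ....#..#.#.#..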